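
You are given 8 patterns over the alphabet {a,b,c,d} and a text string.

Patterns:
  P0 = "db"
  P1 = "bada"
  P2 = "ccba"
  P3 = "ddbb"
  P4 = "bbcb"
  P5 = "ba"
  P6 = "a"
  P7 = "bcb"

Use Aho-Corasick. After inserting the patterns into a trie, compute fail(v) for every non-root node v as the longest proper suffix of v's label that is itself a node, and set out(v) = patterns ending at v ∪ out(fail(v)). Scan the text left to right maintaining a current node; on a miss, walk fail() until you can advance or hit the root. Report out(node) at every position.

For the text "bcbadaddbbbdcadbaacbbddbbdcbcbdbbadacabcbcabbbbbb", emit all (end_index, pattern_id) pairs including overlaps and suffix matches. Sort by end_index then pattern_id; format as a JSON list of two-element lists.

Build automaton:
Trie nodes:
  n0 'ε': a→17 b→3 c→7 d→1
  n1 'd': b→2 d→11
  n2 'db': ·  [P0 ends]
  n3 'b': a→4 b→14 c→18
  n4 'ba': d→5  [P5 ends]
  n5 'bad': a→6
  n6 'bada': ·  [P1 ends]
  n7 'c': c→8
  n8 'cc': b→9
  n9 'ccb': a→10
  n10 'ccba': ·  [P2 ends]
  n11 'dd': b→12
  n12 'ddb': b→13
  n13 'ddbb': ·  [P3 ends]
  n14 'bb': c→15
  n15 'bbc': b→16
  n16 'bbcb': ·  [P4 ends]
  n17 'a': ·  [P6 ends]
  n18 'bc': b→19
  n19 'bcb': ·  [P7 ends]

BFS fail/out derivation:
  fail(1) 'd': from fail(0)=0 chase 'd': 0 ⇒ 0;  out=∅∪out(0)=∅
  fail(3) 'b': from fail(0)=0 chase 'b': 0 ⇒ 0;  out=∅∪out(0)=∅
  fail(7) 'c': from fail(0)=0 chase 'c': 0 ⇒ 0;  out=∅∪out(0)=∅
  fail(17) 'a': from fail(0)=0 chase 'a': 0 ⇒ 0;  out={6}∪out(0)={6}
  fail(2) 'db': from fail(1)=0 chase 'b': 0 ⇒ 3;  out={0}∪out(3)={0}
  fail(4) 'ba': from fail(3)=0 chase 'a': 0 ⇒ 17;  out={5}∪out(17)={5,6}
  fail(8) 'cc': from fail(7)=0 chase 'c': 0 ⇒ 7;  out=∅∪out(7)=∅
  fail(11) 'dd': from fail(1)=0 chase 'd': 0 ⇒ 1;  out=∅∪out(1)=∅
  fail(14) 'bb': from fail(3)=0 chase 'b': 0 ⇒ 3;  out=∅∪out(3)=∅
  fail(18) 'bc': from fail(3)=0 chase 'c': 0 ⇒ 7;  out=∅∪out(7)=∅
  fail(5) 'bad': from fail(4)=17 chase 'd': 17→0 ⇒ 1;  out=∅∪out(1)=∅
  fail(9) 'ccb': from fail(8)=7 chase 'b': 7→0 ⇒ 3;  out=∅∪out(3)=∅
  fail(12) 'ddb': from fail(11)=1 chase 'b': 1 ⇒ 2;  out=∅∪out(2)={0}
  fail(15) 'bbc': from fail(14)=3 chase 'c': 3 ⇒ 18;  out=∅∪out(18)=∅
  fail(19) 'bcb': from fail(18)=7 chase 'b': 7→0 ⇒ 3;  out={7}∪out(3)={7}
  fail(6) 'bada': from fail(5)=1 chase 'a': 1→0 ⇒ 17;  out={1}∪out(17)={1,6}
  fail(10) 'ccba': from fail(9)=3 chase 'a': 3 ⇒ 4;  out={2}∪out(4)={2,5,6}
  fail(13) 'ddbb': from fail(12)=2 chase 'b': 2→3 ⇒ 14;  out={3}∪out(14)={3}
  fail(16) 'bbcb': from fail(15)=18 chase 'b': 18 ⇒ 19;  out={4}∪out(19)={4,7}

Text stream:
[0] read 'b'  n0⇒n3
[1] read 'c'  n3⇒n18
[2] read 'b'  n18⇒n19  emit P7@[0:2]
[3] read 'a'  n19⇒n4 ·f  emit P5@[2:3],P6@[3:3]
[4] read 'd'  n4⇒n5
[5] read 'a'  n5⇒n6  emit P1@[2:5],P6@[5:5]
[6] read 'd'  n6⇒n1 ·f
[7] read 'd'  n1⇒n11
[8] read 'b'  n11⇒n12  emit P0@[7:8]
[9] read 'b'  n12⇒n13  emit P3@[6:9]
[10] read 'b'  n13⇒n14 ·f
[11] read 'd'  n14⇒n1 ·f
[12] read 'c'  n1⇒n7 ·f
[13] read 'a'  n7⇒n17 ·f  emit P6@[13:13]
[14] read 'd'  n17⇒n1 ·f
[15] read 'b'  n1⇒n2  emit P0@[14:15]
[16] read 'a'  n2⇒n4 ·f  emit P5@[15:16],P6@[16:16]
[17] read 'a'  n4⇒n17 ·f  emit P6@[17:17]
[18] read 'c'  n17⇒n7 ·f
[19] read 'b'  n7⇒n3 ·f
[20] read 'b'  n3⇒n14
[21] read 'd'  n14⇒n1 ·f
[22] read 'd'  n1⇒n11
[23] read 'b'  n11⇒n12  emit P0@[22:23]
[24] read 'b'  n12⇒n13  emit P3@[21:24]
[25] read 'd'  n13⇒n1 ·f
[26] read 'c'  n1⇒n7 ·f
[27] read 'b'  n7⇒n3 ·f
[28] read 'c'  n3⇒n18
[29] read 'b'  n18⇒n19  emit P7@[27:29]
[30] read 'd'  n19⇒n1 ·f
[31] read 'b'  n1⇒n2  emit P0@[30:31]
[32] read 'b'  n2⇒n14 ·f
[33] read 'a'  n14⇒n4 ·f  emit P5@[32:33],P6@[33:33]
[34] read 'd'  n4⇒n5
[35] read 'a'  n5⇒n6  emit P1@[32:35],P6@[35:35]
[36] read 'c'  n6⇒n7 ·f
[37] read 'a'  n7⇒n17 ·f  emit P6@[37:37]
[38] read 'b'  n17⇒n3 ·f
[39] read 'c'  n3⇒n18
[40] read 'b'  n18⇒n19  emit P7@[38:40]
[41] read 'c'  n19⇒n18 ·f
[42] read 'a'  n18⇒n17 ·f  emit P6@[42:42]
[43] read 'b'  n17⇒n3 ·f
[44] read 'b'  n3⇒n14
[45] read 'b'  n14⇒n14 ·f
[46] read 'b'  n14⇒n14 ·f
[47] read 'b'  n14⇒n14 ·f
[48] read 'b'  n14⇒n14 ·f

Matches: [[2,7],[3,5],[3,6],[5,1],[5,6],[8,0],[9,3],[13,6],[15,0],[16,5],[16,6],[17,6],[23,0],[24,3],[29,7],[31,0],[33,5],[33,6],[35,1],[35,6],[37,6],[40,7],[42,6]]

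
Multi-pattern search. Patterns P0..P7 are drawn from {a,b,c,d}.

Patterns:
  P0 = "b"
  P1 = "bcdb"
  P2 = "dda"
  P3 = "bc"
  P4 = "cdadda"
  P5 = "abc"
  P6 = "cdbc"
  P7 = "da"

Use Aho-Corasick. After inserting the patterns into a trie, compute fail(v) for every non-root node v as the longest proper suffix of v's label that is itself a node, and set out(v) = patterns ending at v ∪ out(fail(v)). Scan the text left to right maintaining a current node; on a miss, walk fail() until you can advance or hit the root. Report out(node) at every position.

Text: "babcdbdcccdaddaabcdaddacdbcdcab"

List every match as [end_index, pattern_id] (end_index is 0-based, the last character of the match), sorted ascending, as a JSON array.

Construct AC machine:
Trie nodes:
  n0 'ε': a→14 b→1 c→8 d→5
  n1 'b': c→2  ←P0
  n2 'bc': d→3  ←P3
  n3 'bcd': b→4
  n4 'bcdb': ·  ←P1
  n5 'd': a→19 d→6
  n6 'dd': a→7
  n7 'dda': ·  ←P2
  n8 'c': d→9
  n9 'cd': a→10 b→17
  n10 'cda': d→11
  n11 'cdad': d→12
  n12 'cdadd': a→13
  n13 'cdadda': ·  ←P4
  n14 'a': b→15
  n15 'ab': c→16
  n16 'abc': ·  ←P5
  n17 'cdb': c→18
  n18 'cdbc': ·  ←P6
  n19 'da': ·  ←P7

BFS fail/out derivation:
  n1('b'): parent n0 fail=0; on 'b' 0 → fail=0;  out {0}∪∅={0}
  n5('d'): parent n0 fail=0; on 'd' 0 → fail=0;  out ∅∪∅=∅
  n8('c'): parent n0 fail=0; on 'c' 0 → fail=0;  out ∅∪∅=∅
  n14('a'): parent n0 fail=0; on 'a' 0 → fail=0;  out ∅∪∅=∅
  n2('bc'): parent n1 fail=0; on 'c' 0 → fail=8;  out {3}∪∅={3}
  n6('dd'): parent n5 fail=0; on 'd' 0 → fail=5;  out ∅∪∅=∅
  n9('cd'): parent n8 fail=0; on 'd' 0 → fail=5;  out ∅∪∅=∅
  n15('ab'): parent n14 fail=0; on 'b' 0 → fail=1;  out ∅∪{0}={0}
  n19('da'): parent n5 fail=0; on 'a' 0 → fail=14;  out {7}∪∅={7}
  n3('bcd'): parent n2 fail=8; on 'd' 8 → fail=9;  out ∅∪∅=∅
  n7('dda'): parent n6 fail=5; on 'a' 5 → fail=19;  out {2}∪{7}={2,7}
  n10('cda'): parent n9 fail=5; on 'a' 5 → fail=19;  out ∅∪{7}={7}
  n16('abc'): parent n15 fail=1; on 'c' 1 → fail=2;  out {5}∪{3}={3,5}
  n17('cdb'): parent n9 fail=5; on 'b' 5→0 → fail=1;  out ∅∪{0}={0}
  n4('bcdb'): parent n3 fail=9; on 'b' 9 → fail=17;  out {1}∪{0}={0,1}
  n11('cdad'): parent n10 fail=19; on 'd' 19→14→0 → fail=5;  out ∅∪∅=∅
  n18('cdbc'): parent n17 fail=1; on 'c' 1 → fail=2;  out {6}∪{3}={3,6}
  n12('cdadd'): parent n11 fail=5; on 'd' 5 → fail=6;  out ∅∪∅=∅
  n13('cdadda'): parent n12 fail=6; on 'a' 6 → fail=7;  out {4}∪{2,7}={2,4,7}

Text stream:
pos 0 'b': at 1  → match P0@[0:0]
pos 1 'a': at 14 (via fail)
pos 2 'b': at 15  → match P0@[2:2]
pos 3 'c': at 16  → match P3@[2:3],P5@[1:3]
pos 4 'd': at 3 (via fail)
pos 5 'b': at 4  → match P0@[5:5],P1@[2:5]
pos 6 'd': at 5 (via fail)
pos 7 'c': at 8 (via fail)
pos 8 'c': at 8 (via fail)
pos 9 'c': at 8 (via fail)
pos 10 'd': at 9
pos 11 'a': at 10  → match P7@[10:11]
pos 12 'd': at 11
pos 13 'd': at 12
pos 14 'a': at 13  → match P2@[12:14],P4@[9:14],P7@[13:14]
pos 15 'a': at 14 (via fail)
pos 16 'b': at 15  → match P0@[16:16]
pos 17 'c': at 16  → match P3@[16:17],P5@[15:17]
pos 18 'd': at 3 (via fail)
pos 19 'a': at 10 (via fail)  → match P7@[18:19]
pos 20 'd': at 11
pos 21 'd': at 12
pos 22 'a': at 13  → match P2@[20:22],P4@[17:22],P7@[21:22]
pos 23 'c': at 8 (via fail)
pos 24 'd': at 9
pos 25 'b': at 17  → match P0@[25:25]
pos 26 'c': at 18  → match P3@[25:26],P6@[23:26]
pos 27 'd': at 3 (via fail)
pos 28 'c': at 8 (via fail)
pos 29 'a': at 14 (via fail)
pos 30 'b': at 15  → match P0@[30:30]

Matches: [[0,0],[2,0],[3,3],[3,5],[5,0],[5,1],[11,7],[14,2],[14,4],[14,7],[16,0],[17,3],[17,5],[19,7],[22,2],[22,4],[22,7],[25,0],[26,3],[26,6],[30,0]]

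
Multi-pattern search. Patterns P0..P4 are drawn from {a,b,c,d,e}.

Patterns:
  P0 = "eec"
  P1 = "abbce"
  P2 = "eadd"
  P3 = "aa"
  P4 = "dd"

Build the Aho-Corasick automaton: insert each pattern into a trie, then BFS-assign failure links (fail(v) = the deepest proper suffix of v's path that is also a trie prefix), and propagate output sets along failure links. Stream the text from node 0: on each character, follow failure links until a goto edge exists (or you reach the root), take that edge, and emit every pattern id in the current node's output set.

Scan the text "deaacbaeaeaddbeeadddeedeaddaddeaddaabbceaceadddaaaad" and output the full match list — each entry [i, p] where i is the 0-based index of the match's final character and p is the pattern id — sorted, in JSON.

Build automaton:
Trie nodes:
  n0 'ε': a→4 d→13 e→1
  n1 'e': a→9 e→2
  n2 'ee': c→3
  n3 'eec': ·  [P0 ends]
  n4 'a': a→12 b→5
  n5 'ab': b→6
  n6 'abb': c→7
  n7 'abbc': e→8
  n8 'abbce': ·  [P1 ends]
  n9 'ea': d→10
  n10 'ead': d→11
  n11 'eadd': ·  [P2 ends]
  n12 'aa': ·  [P3 ends]
  n13 'd': d→14
  n14 'dd': ·  [P4 ends]

BFS fail/out derivation:
  fail(1) 'e': from fail(0)=0 chase 'e': 0 ⇒ 0;  out=∅∪out(0)=∅
  fail(4) 'a': from fail(0)=0 chase 'a': 0 ⇒ 0;  out=∅∪out(0)=∅
  fail(13) 'd': from fail(0)=0 chase 'd': 0 ⇒ 0;  out=∅∪out(0)=∅
  fail(2) 'ee': from fail(1)=0 chase 'e': 0 ⇒ 1;  out=∅∪out(1)=∅
  fail(5) 'ab': from fail(4)=0 chase 'b': 0 ⇒ 0;  out=∅∪out(0)=∅
  fail(9) 'ea': from fail(1)=0 chase 'a': 0 ⇒ 4;  out=∅∪out(4)=∅
  fail(12) 'aa': from fail(4)=0 chase 'a': 0 ⇒ 4;  out={3}∪out(4)={3}
  fail(14) 'dd': from fail(13)=0 chase 'd': 0 ⇒ 13;  out={4}∪out(13)={4}
  fail(3) 'eec': from fail(2)=1 chase 'c': 1→0 ⇒ 0;  out={0}∪out(0)={0}
  fail(6) 'abb': from fail(5)=0 chase 'b': 0 ⇒ 0;  out=∅∪out(0)=∅
  fail(10) 'ead': from fail(9)=4 chase 'd': 4→0 ⇒ 13;  out=∅∪out(13)=∅
  fail(7) 'abbc': from fail(6)=0 chase 'c': 0 ⇒ 0;  out=∅∪out(0)=∅
  fail(11) 'eadd': from fail(10)=13 chase 'd': 13 ⇒ 14;  out={2}∪out(14)={2,4}
  fail(8) 'abbce': from fail(7)=0 chase 'e': 0 ⇒ 1;  out={1}∪out(1)={1}

Run:
i=0 'd': node 0→13
i=1 'e': node 13→1 ·f
i=2 'a': node 1→9
i=3 'a': node 9→12 ·f  → match P3@[2:3]
i=4 'c': node 12→0 ·f
i=5 'b': node 0→0
i=6 'a': node 0→4
i=7 'e': node 4→1 ·f
i=8 'a': node 1→9
i=9 'e': node 9→1 ·f
i=10 'a': node 1→9
i=11 'd': node 9→10
i=12 'd': node 10→11  → match P2@[9:12],P4@[11:12]
i=13 'b': node 11→0 ·f
i=14 'e': node 0→1
i=15 'e': node 1→2
i=16 'a': node 2→9 ·f
i=17 'd': node 9→10
i=18 'd': node 10→11  → match P2@[15:18],P4@[17:18]
i=19 'd': node 11→14 ·f  → match P4@[18:19]
i=20 'e': node 14→1 ·f
i=21 'e': node 1→2
i=22 'd': node 2→13 ·f
i=23 'e': node 13→1 ·f
i=24 'a': node 1→9
i=25 'd': node 9→10
i=26 'd': node 10→11  → match P2@[23:26],P4@[25:26]
i=27 'a': node 11→4 ·f
i=28 'd': node 4→13 ·f
i=29 'd': node 13→14  → match P4@[28:29]
i=30 'e': node 14→1 ·f
i=31 'a': node 1→9
i=32 'd': node 9→10
i=33 'd': node 10→11  → match P2@[30:33],P4@[32:33]
i=34 'a': node 11→4 ·f
i=35 'a': node 4→12  → match P3@[34:35]
i=36 'b': node 12→5 ·f
i=37 'b': node 5→6
i=38 'c': node 6→7
i=39 'e': node 7→8  → match P1@[35:39]
i=40 'a': node 8→9 ·f
i=41 'c': node 9→0 ·f
i=42 'e': node 0→1
i=43 'a': node 1→9
i=44 'd': node 9→10
i=45 'd': node 10→11  → match P2@[42:45],P4@[44:45]
i=46 'd': node 11→14 ·f  → match P4@[45:46]
i=47 'a': node 14→4 ·f
i=48 'a': node 4→12  → match P3@[47:48]
i=49 'a': node 12→12 ·f  → match P3@[48:49]
i=50 'a': node 12→12 ·f  → match P3@[49:50]
i=51 'd': node 12→13 ·f

All matches (sorted): [[3,3],[12,2],[12,4],[18,2],[18,4],[19,4],[26,2],[26,4],[29,4],[33,2],[33,4],[35,3],[39,1],[45,2],[45,4],[46,4],[48,3],[49,3],[50,3]]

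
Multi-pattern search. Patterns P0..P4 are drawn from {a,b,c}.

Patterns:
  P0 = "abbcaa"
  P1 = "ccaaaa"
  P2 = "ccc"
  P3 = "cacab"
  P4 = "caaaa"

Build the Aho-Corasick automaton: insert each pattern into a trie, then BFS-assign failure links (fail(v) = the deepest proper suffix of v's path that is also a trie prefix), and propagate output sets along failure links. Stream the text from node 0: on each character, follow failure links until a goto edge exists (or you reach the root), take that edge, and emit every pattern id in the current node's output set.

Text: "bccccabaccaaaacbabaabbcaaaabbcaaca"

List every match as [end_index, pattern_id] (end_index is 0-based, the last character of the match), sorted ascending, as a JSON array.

Construct AC machine:
Trie nodes:
  n0 'ε': a→1 c→7
  n1 'a': b→2
  n2 'ab': b→3
  n3 'abb': c→4
  n4 'abbc': a→5
  n5 'abbca': a→6
  n6 'abbcaa': ·  [P0 ends]
  n7 'c': a→14 c→8
  n8 'cc': a→9 c→13
  n9 'cca': a→10
  n10 'ccaa': a→11
  n11 'ccaaa': a→12
  n12 'ccaaaa': ·  [P1 ends]
  n13 'ccc': ·  [P2 ends]
  n14 'ca': a→18 c→15
  n15 'cac': a→16
  n16 'caca': b→17
  n17 'cacab': ·  [P3 ends]
  n18 'caa': a→19
  n19 'caaa': a→20
  n20 'caaaa': ·  [P4 ends]

BFS fail/out derivation:
  fail(1) 'a': from fail(0)=0 chase 'a': 0 ⇒ 0;  out=∅∪out(0)=∅
  fail(7) 'c': from fail(0)=0 chase 'c': 0 ⇒ 0;  out=∅∪out(0)=∅
  fail(2) 'ab': from fail(1)=0 chase 'b': 0 ⇒ 0;  out=∅∪out(0)=∅
  fail(8) 'cc': from fail(7)=0 chase 'c': 0 ⇒ 7;  out=∅∪out(7)=∅
  fail(14) 'ca': from fail(7)=0 chase 'a': 0 ⇒ 1;  out=∅∪out(1)=∅
  fail(3) 'abb': from fail(2)=0 chase 'b': 0 ⇒ 0;  out=∅∪out(0)=∅
  fail(9) 'cca': from fail(8)=7 chase 'a': 7 ⇒ 14;  out=∅∪out(14)=∅
  fail(13) 'ccc': from fail(8)=7 chase 'c': 7 ⇒ 8;  out={2}∪out(8)={2}
  fail(15) 'cac': from fail(14)=1 chase 'c': 1→0 ⇒ 7;  out=∅∪out(7)=∅
  fail(18) 'caa': from fail(14)=1 chase 'a': 1→0 ⇒ 1;  out=∅∪out(1)=∅
  fail(4) 'abbc': from fail(3)=0 chase 'c': 0 ⇒ 7;  out=∅∪out(7)=∅
  fail(10) 'ccaa': from fail(9)=14 chase 'a': 14 ⇒ 18;  out=∅∪out(18)=∅
  fail(16) 'caca': from fail(15)=7 chase 'a': 7 ⇒ 14;  out=∅∪out(14)=∅
  fail(19) 'caaa': from fail(18)=1 chase 'a': 1→0 ⇒ 1;  out=∅∪out(1)=∅
  fail(5) 'abbca': from fail(4)=7 chase 'a': 7 ⇒ 14;  out=∅∪out(14)=∅
  fail(11) 'ccaaa': from fail(10)=18 chase 'a': 18 ⇒ 19;  out=∅∪out(19)=∅
  fail(17) 'cacab': from fail(16)=14 chase 'b': 14→1 ⇒ 2;  out={3}∪out(2)={3}
  fail(20) 'caaaa': from fail(19)=1 chase 'a': 1→0 ⇒ 1;  out={4}∪out(1)={4}
  fail(6) 'abbcaa': from fail(5)=14 chase 'a': 14 ⇒ 18;  out={0}∪out(18)={0}
  fail(12) 'ccaaaa': from fail(11)=19 chase 'a': 19 ⇒ 20;  out={1}∪out(20)={1,4}

Scan:
[0] read 'b'  n0⇒n0
[1] read 'c'  n0⇒n7
[2] read 'c'  n7⇒n8
[3] read 'c'  n8⇒n13  → match P2@[1:3]
[4] read 'c'  n13⇒n13 ·f  → match P2@[2:4]
[5] read 'a'  n13⇒n9 ·f
[6] read 'b'  n9⇒n2 ·f
[7] read 'a'  n2⇒n1 ·f
[8] read 'c'  n1⇒n7 ·f
[9] read 'c'  n7⇒n8
[10] read 'a'  n8⇒n9
[11] read 'a'  n9⇒n10
[12] read 'a'  n10⇒n11
[13] read 'a'  n11⇒n12  → match P1@[8:13],P4@[9:13]
[14] read 'c'  n12⇒n7 ·f
[15] read 'b'  n7⇒n0 ·f
[16] read 'a'  n0⇒n1
[17] read 'b'  n1⇒n2
[18] read 'a'  n2⇒n1 ·f
[19] read 'a'  n1⇒n1 ·f
[20] read 'b'  n1⇒n2
[21] read 'b'  n2⇒n3
[22] read 'c'  n3⇒n4
[23] read 'a'  n4⇒n5
[24] read 'a'  n5⇒n6  → match P0@[19:24]
[25] read 'a'  n6⇒n19 ·f
[26] read 'a'  n19⇒n20  → match P4@[22:26]
[27] read 'b'  n20⇒n2 ·f
[28] read 'b'  n2⇒n3
[29] read 'c'  n3⇒n4
[30] read 'a'  n4⇒n5
[31] read 'a'  n5⇒n6  → match P0@[26:31]
[32] read 'c'  n6⇒n7 ·f
[33] read 'a'  n7⇒n14

Matches: [[3,2],[4,2],[13,1],[13,4],[24,0],[26,4],[31,0]]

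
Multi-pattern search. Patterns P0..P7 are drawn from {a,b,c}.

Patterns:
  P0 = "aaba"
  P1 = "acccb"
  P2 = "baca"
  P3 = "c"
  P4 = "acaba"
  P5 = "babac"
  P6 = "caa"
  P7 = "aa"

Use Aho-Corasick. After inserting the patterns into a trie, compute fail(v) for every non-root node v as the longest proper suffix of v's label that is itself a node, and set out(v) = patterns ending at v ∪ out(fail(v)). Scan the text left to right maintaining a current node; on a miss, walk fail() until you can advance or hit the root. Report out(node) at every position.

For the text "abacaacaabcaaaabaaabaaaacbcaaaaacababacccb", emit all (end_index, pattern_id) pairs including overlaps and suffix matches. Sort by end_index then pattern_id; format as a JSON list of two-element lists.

Construct AC machine:
Trie nodes:
  n0 'ε': a→1 b→9 c→13
  n1 'a': a→2 c→5
  n2 'aa': b→3  ←P7
  n3 'aab': a→4
  n4 'aaba': ·  ←P0
  n5 'ac': a→14 c→6
  n6 'acc': c→7
  n7 'accc': b→8
  n8 'acccb': ·  ←P1
  n9 'b': a→10
  n10 'ba': b→17 c→11
  n11 'bac': a→12
  n12 'baca': ·  ←P2
  n13 'c': a→20  ←P3
  n14 'aca': b→15
  n15 'acab': a→16
  n16 'acaba': ·  ←P4
  n17 'bab': a→18
  n18 'baba': c→19
  n19 'babac': ·  ←P5
  n20 'ca': a→21
  n21 'caa': ·  ←P6

BFS fail/out derivation:
  n1('a'): parent n0 fail=0; on 'a' 0 → fail=0;  out ∅∪∅=∅
  n9('b'): parent n0 fail=0; on 'b' 0 → fail=0;  out ∅∪∅=∅
  n13('c'): parent n0 fail=0; on 'c' 0 → fail=0;  out {3}∪∅={3}
  n2('aa'): parent n1 fail=0; on 'a' 0 → fail=1;  out {7}∪∅={7}
  n5('ac'): parent n1 fail=0; on 'c' 0 → fail=13;  out ∅∪{3}={3}
  n10('ba'): parent n9 fail=0; on 'a' 0 → fail=1;  out ∅∪∅=∅
  n20('ca'): parent n13 fail=0; on 'a' 0 → fail=1;  out ∅∪∅=∅
  n3('aab'): parent n2 fail=1; on 'b' 1→0 → fail=9;  out ∅∪∅=∅
  n6('acc'): parent n5 fail=13; on 'c' 13→0 → fail=13;  out ∅∪{3}={3}
  n11('bac'): parent n10 fail=1; on 'c' 1 → fail=5;  out ∅∪{3}={3}
  n14('aca'): parent n5 fail=13; on 'a' 13 → fail=20;  out ∅∪∅=∅
  n17('bab'): parent n10 fail=1; on 'b' 1→0 → fail=9;  out ∅∪∅=∅
  n21('caa'): parent n20 fail=1; on 'a' 1 → fail=2;  out {6}∪{7}={6,7}
  n4('aaba'): parent n3 fail=9; on 'a' 9 → fail=10;  out {0}∪∅={0}
  n7('accc'): parent n6 fail=13; on 'c' 13→0 → fail=13;  out ∅∪{3}={3}
  n12('baca'): parent n11 fail=5; on 'a' 5 → fail=14;  out {2}∪∅={2}
  n15('acab'): parent n14 fail=20; on 'b' 20→1→0 → fail=9;  out ∅∪∅=∅
  n18('baba'): parent n17 fail=9; on 'a' 9 → fail=10;  out ∅∪∅=∅
  n8('acccb'): parent n7 fail=13; on 'b' 13→0 → fail=9;  out {1}∪∅={1}
  n16('acaba'): parent n15 fail=9; on 'a' 9 → fail=10;  out {4}∪∅={4}
  n19('babac'): parent n18 fail=10; on 'c' 10 → fail=11;  out {5}∪{3}={3,5}

Text stream:
[0] read 'a'  n0⇒n1
[1] read 'b'  n1⇒n9 (via fail)
[2] read 'a'  n9⇒n10
[3] read 'c'  n10⇒n11  ** P3@[3:3]
[4] read 'a'  n11⇒n12  ** P2@[1:4]
[5] read 'a'  n12⇒n21 (via fail)  ** P6@[3:5],P7@[4:5]
[6] read 'c'  n21⇒n5 (via fail)  ** P3@[6:6]
[7] read 'a'  n5⇒n14
[8] read 'a'  n14⇒n21 (via fail)  ** P6@[6:8],P7@[7:8]
[9] read 'b'  n21⇒n3 (via fail)
[10] read 'c'  n3⇒n13 (via fail)  ** P3@[10:10]
[11] read 'a'  n13⇒n20
[12] read 'a'  n20⇒n21  ** P6@[10:12],P7@[11:12]
[13] read 'a'  n21⇒n2 (via fail)  ** P7@[12:13]
[14] read 'a'  n2⇒n2 (via fail)  ** P7@[13:14]
[15] read 'b'  n2⇒n3
[16] read 'a'  n3⇒n4  ** P0@[13:16]
[17] read 'a'  n4⇒n2 (via fail)  ** P7@[16:17]
[18] read 'a'  n2⇒n2 (via fail)  ** P7@[17:18]
[19] read 'b'  n2⇒n3
[20] read 'a'  n3⇒n4  ** P0@[17:20]
[21] read 'a'  n4⇒n2 (via fail)  ** P7@[20:21]
[22] read 'a'  n2⇒n2 (via fail)  ** P7@[21:22]
[23] read 'a'  n2⇒n2 (via fail)  ** P7@[22:23]
[24] read 'c'  n2⇒n5 (via fail)  ** P3@[24:24]
[25] read 'b'  n5⇒n9 (via fail)
[26] read 'c'  n9⇒n13 (via fail)  ** P3@[26:26]
[27] read 'a'  n13⇒n20
[28] read 'a'  n20⇒n21  ** P6@[26:28],P7@[27:28]
[29] read 'a'  n21⇒n2 (via fail)  ** P7@[28:29]
[30] read 'a'  n2⇒n2 (via fail)  ** P7@[29:30]
[31] read 'a'  n2⇒n2 (via fail)  ** P7@[30:31]
[32] read 'c'  n2⇒n5 (via fail)  ** P3@[32:32]
[33] read 'a'  n5⇒n14
[34] read 'b'  n14⇒n15
[35] read 'a'  n15⇒n16  ** P4@[31:35]
[36] read 'b'  n16⇒n17 (via fail)
[37] read 'a'  n17⇒n18
[38] read 'c'  n18⇒n19  ** P3@[38:38],P5@[34:38]
[39] read 'c'  n19⇒n6 (via fail)  ** P3@[39:39]
[40] read 'c'  n6⇒n7  ** P3@[40:40]
[41] read 'b'  n7⇒n8  ** P1@[37:41]

Result: [[3,3],[4,2],[5,6],[5,7],[6,3],[8,6],[8,7],[10,3],[12,6],[12,7],[13,7],[14,7],[16,0],[17,7],[18,7],[20,0],[21,7],[22,7],[23,7],[24,3],[26,3],[28,6],[28,7],[29,7],[30,7],[31,7],[32,3],[35,4],[38,3],[38,5],[39,3],[40,3],[41,1]]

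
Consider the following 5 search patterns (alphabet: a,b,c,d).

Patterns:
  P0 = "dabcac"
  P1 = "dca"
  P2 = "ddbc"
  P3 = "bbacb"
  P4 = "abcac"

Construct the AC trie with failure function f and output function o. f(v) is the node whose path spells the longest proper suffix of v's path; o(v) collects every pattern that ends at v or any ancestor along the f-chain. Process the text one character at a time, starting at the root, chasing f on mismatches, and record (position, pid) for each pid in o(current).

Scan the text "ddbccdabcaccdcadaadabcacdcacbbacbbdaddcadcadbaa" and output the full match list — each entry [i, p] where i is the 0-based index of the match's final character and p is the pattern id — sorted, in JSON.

Construct AC machine:
Trie nodes:
  0='ε' goto a→17 b→12 d→1
  1='d' goto a→2 c→7 d→9
  2='da' goto b→3
  3='dab' goto c→4
  4='dabc' goto a→5
  5='dabca' goto c→6
  6='dabcac' goto ·  ←P0
  7='dc' goto a→8
  8='dca' goto ·  ←P1
  9='dd' goto b→10
  10='ddb' goto c→11
  11='ddbc' goto ·  ←P2
  12='b' goto b→13
  13='bb' goto a→14
  14='bba' goto c→15
  15='bbac' goto b→16
  16='bbacb' goto ·  ←P3
  17='a' goto b→18
  18='ab' goto c→19
  19='abc' goto a→20
  20='abca' goto c→21
  21='abcac' goto ·  ←P4

Failure links (BFS by depth):
  fail(1) 'd': from fail(0)=0 chase 'd': 0 ⇒ 0;  out=∅∪out(0)=∅
  fail(12) 'b': from fail(0)=0 chase 'b': 0 ⇒ 0;  out=∅∪out(0)=∅
  fail(17) 'a': from fail(0)=0 chase 'a': 0 ⇒ 0;  out=∅∪out(0)=∅
  fail(2) 'da': from fail(1)=0 chase 'a': 0 ⇒ 17;  out=∅∪out(17)=∅
  fail(7) 'dc': from fail(1)=0 chase 'c': 0 ⇒ 0;  out=∅∪out(0)=∅
  fail(9) 'dd': from fail(1)=0 chase 'd': 0 ⇒ 1;  out=∅∪out(1)=∅
  fail(13) 'bb': from fail(12)=0 chase 'b': 0 ⇒ 12;  out=∅∪out(12)=∅
  fail(18) 'ab': from fail(17)=0 chase 'b': 0 ⇒ 12;  out=∅∪out(12)=∅
  fail(3) 'dab': from fail(2)=17 chase 'b': 17 ⇒ 18;  out=∅∪out(18)=∅
  fail(8) 'dca': from fail(7)=0 chase 'a': 0 ⇒ 17;  out={1}∪out(17)={1}
  fail(10) 'ddb': from fail(9)=1 chase 'b': 1→0 ⇒ 12;  out=∅∪out(12)=∅
  fail(14) 'bba': from fail(13)=12 chase 'a': 12→0 ⇒ 17;  out=∅∪out(17)=∅
  fail(19) 'abc': from fail(18)=12 chase 'c': 12→0 ⇒ 0;  out=∅∪out(0)=∅
  fail(4) 'dabc': from fail(3)=18 chase 'c': 18 ⇒ 19;  out=∅∪out(19)=∅
  fail(11) 'ddbc': from fail(10)=12 chase 'c': 12→0 ⇒ 0;  out={2}∪out(0)={2}
  fail(15) 'bbac': from fail(14)=17 chase 'c': 17→0 ⇒ 0;  out=∅∪out(0)=∅
  fail(20) 'abca': from fail(19)=0 chase 'a': 0 ⇒ 17;  out=∅∪out(17)=∅
  fail(5) 'dabca': from fail(4)=19 chase 'a': 19 ⇒ 20;  out=∅∪out(20)=∅
  fail(16) 'bbacb': from fail(15)=0 chase 'b': 0 ⇒ 12;  out={3}∪out(12)={3}
  fail(21) 'abcac': from fail(20)=17 chase 'c': 17→0 ⇒ 0;  out={4}∪out(0)={4}
  fail(6) 'dabcac': from fail(5)=20 chase 'c': 20 ⇒ 21;  out={0}∪out(21)={0,4}

Scan:
pos 0 'd': at 1
pos 1 'd': at 9
pos 2 'b': at 10
pos 3 'c': at 11  ** P2@[0:3]
pos 4 'c': at 0 (via fail)
pos 5 'd': at 1
pos 6 'a': at 2
pos 7 'b': at 3
pos 8 'c': at 4
pos 9 'a': at 5
pos 10 'c': at 6  ** P0@[5:10],P4@[6:10]
pos 11 'c': at 0 (via fail)
pos 12 'd': at 1
pos 13 'c': at 7
pos 14 'a': at 8  ** P1@[12:14]
pos 15 'd': at 1 (via fail)
pos 16 'a': at 2
pos 17 'a': at 17 (via fail)
pos 18 'd': at 1 (via fail)
pos 19 'a': at 2
pos 20 'b': at 3
pos 21 'c': at 4
pos 22 'a': at 5
pos 23 'c': at 6  ** P0@[18:23],P4@[19:23]
pos 24 'd': at 1 (via fail)
pos 25 'c': at 7
pos 26 'a': at 8  ** P1@[24:26]
pos 27 'c': at 0 (via fail)
pos 28 'b': at 12
pos 29 'b': at 13
pos 30 'a': at 14
pos 31 'c': at 15
pos 32 'b': at 16  ** P3@[28:32]
pos 33 'b': at 13 (via fail)
pos 34 'd': at 1 (via fail)
pos 35 'a': at 2
pos 36 'd': at 1 (via fail)
pos 37 'd': at 9
pos 38 'c': at 7 (via fail)
pos 39 'a': at 8  ** P1@[37:39]
pos 40 'd': at 1 (via fail)
pos 41 'c': at 7
pos 42 'a': at 8  ** P1@[40:42]
pos 43 'd': at 1 (via fail)
pos 44 'b': at 12 (via fail)
pos 45 'a': at 17 (via fail)
pos 46 'a': at 17 (via fail)

Matches: [[3,2],[10,0],[10,4],[14,1],[23,0],[23,4],[26,1],[32,3],[39,1],[42,1]]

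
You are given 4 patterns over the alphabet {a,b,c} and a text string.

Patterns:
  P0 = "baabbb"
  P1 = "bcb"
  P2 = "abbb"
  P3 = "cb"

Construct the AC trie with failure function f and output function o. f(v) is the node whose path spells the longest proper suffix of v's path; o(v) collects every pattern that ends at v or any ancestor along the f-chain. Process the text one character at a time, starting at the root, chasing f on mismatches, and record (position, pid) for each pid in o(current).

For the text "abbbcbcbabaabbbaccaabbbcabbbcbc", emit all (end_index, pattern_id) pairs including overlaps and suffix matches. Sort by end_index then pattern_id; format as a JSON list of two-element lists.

Build:
Trie nodes:
  0='ε' goto a→9 b→1 c→13
  1='b' goto a→2 c→7
  2='ba' goto a→3
  3='baa' goto b→4
  4='baab' goto b→5
  5='baabb' goto b→6
  6='baabbb' goto ·  [P0 ends]
  7='bc' goto b→8
  8='bcb' goto ·  [P1 ends]
  9='a' goto b→10
  10='ab' goto b→11
  11='abb' goto b→12
  12='abbb' goto ·  [P2 ends]
  13='c' goto b→14
  14='cb' goto ·  [P3 ends]

Failure links (BFS by depth):
  fail(1) 'b': from fail(0)=0 chase 'b': 0 ⇒ 0;  out=∅∪out(0)=∅
  fail(9) 'a': from fail(0)=0 chase 'a': 0 ⇒ 0;  out=∅∪out(0)=∅
  fail(13) 'c': from fail(0)=0 chase 'c': 0 ⇒ 0;  out=∅∪out(0)=∅
  fail(2) 'ba': from fail(1)=0 chase 'a': 0 ⇒ 9;  out=∅∪out(9)=∅
  fail(7) 'bc': from fail(1)=0 chase 'c': 0 ⇒ 13;  out=∅∪out(13)=∅
  fail(10) 'ab': from fail(9)=0 chase 'b': 0 ⇒ 1;  out=∅∪out(1)=∅
  fail(14) 'cb': from fail(13)=0 chase 'b': 0 ⇒ 1;  out={3}∪out(1)={3}
  fail(3) 'baa': from fail(2)=9 chase 'a': 9→0 ⇒ 9;  out=∅∪out(9)=∅
  fail(8) 'bcb': from fail(7)=13 chase 'b': 13 ⇒ 14;  out={1}∪out(14)={1,3}
  fail(11) 'abb': from fail(10)=1 chase 'b': 1→0 ⇒ 1;  out=∅∪out(1)=∅
  fail(4) 'baab': from fail(3)=9 chase 'b': 9 ⇒ 10;  out=∅∪out(10)=∅
  fail(12) 'abbb': from fail(11)=1 chase 'b': 1→0 ⇒ 1;  out={2}∪out(1)={2}
  fail(5) 'baabb': from fail(4)=10 chase 'b': 10 ⇒ 11;  out=∅∪out(11)=∅
  fail(6) 'baabbb': from fail(5)=11 chase 'b': 11 ⇒ 12;  out={0}∪out(12)={0,2}

Run:
[0] read 'a'  n0⇒n9
[1] read 'b'  n9⇒n10
[2] read 'b'  n10⇒n11
[3] read 'b'  n11⇒n12  → match P2@[0:3]
[4] read 'c'  n12⇒n7 (via fail)
[5] read 'b'  n7⇒n8  → match P1@[3:5],P3@[4:5]
[6] read 'c'  n8⇒n7 (via fail)
[7] read 'b'  n7⇒n8  → match P1@[5:7],P3@[6:7]
[8] read 'a'  n8⇒n2 (via fail)
[9] read 'b'  n2⇒n10 (via fail)
[10] read 'a'  n10⇒n2 (via fail)
[11] read 'a'  n2⇒n3
[12] read 'b'  n3⇒n4
[13] read 'b'  n4⇒n5
[14] read 'b'  n5⇒n6  → match P0@[9:14],P2@[11:14]
[15] read 'a'  n6⇒n2 (via fail)
[16] read 'c'  n2⇒n13 (via fail)
[17] read 'c'  n13⇒n13 (via fail)
[18] read 'a'  n13⇒n9 (via fail)
[19] read 'a'  n9⇒n9 (via fail)
[20] read 'b'  n9⇒n10
[21] read 'b'  n10⇒n11
[22] read 'b'  n11⇒n12  → match P2@[19:22]
[23] read 'c'  n12⇒n7 (via fail)
[24] read 'a'  n7⇒n9 (via fail)
[25] read 'b'  n9⇒n10
[26] read 'b'  n10⇒n11
[27] read 'b'  n11⇒n12  → match P2@[24:27]
[28] read 'c'  n12⇒n7 (via fail)
[29] read 'b'  n7⇒n8  → match P1@[27:29],P3@[28:29]
[30] read 'c'  n8⇒n7 (via fail)

Result: [[3,2],[5,1],[5,3],[7,1],[7,3],[14,0],[14,2],[22,2],[27,2],[29,1],[29,3]]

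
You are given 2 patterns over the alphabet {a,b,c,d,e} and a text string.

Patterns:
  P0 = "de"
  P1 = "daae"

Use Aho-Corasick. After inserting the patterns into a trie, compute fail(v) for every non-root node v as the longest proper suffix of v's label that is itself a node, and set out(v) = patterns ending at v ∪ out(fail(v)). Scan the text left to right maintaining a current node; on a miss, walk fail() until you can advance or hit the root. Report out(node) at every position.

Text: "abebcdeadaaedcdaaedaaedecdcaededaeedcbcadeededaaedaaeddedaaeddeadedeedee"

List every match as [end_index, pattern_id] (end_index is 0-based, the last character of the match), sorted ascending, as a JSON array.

Construct AC machine:
Trie (insert patterns):
  0='ε' goto d→1
  1='d' goto a→3 e→2
  2='de' goto ·  [P0 ends]
  3='da' goto a→4
  4='daa' goto e→5
  5='daae' goto ·  [P1 ends]

Failure links (BFS by depth):
  n1('d'): parent n0 fail=0; on 'd' 0 → fail=0;  out ∅∪∅=∅
  n2('de'): parent n1 fail=0; on 'e' 0 → fail=0;  out {0}∪∅={0}
  n3('da'): parent n1 fail=0; on 'a' 0 → fail=0;  out ∅∪∅=∅
  n4('daa'): parent n3 fail=0; on 'a' 0 → fail=0;  out ∅∪∅=∅
  n5('daae'): parent n4 fail=0; on 'e' 0 → fail=0;  out {1}∪∅={1}

Run:
pos 0 'a': at 0
pos 1 'b': at 0
pos 2 'e': at 0
pos 3 'b': at 0
pos 4 'c': at 0
pos 5 'd': at 1
pos 6 'e': at 2  ** P0@[5:6]
pos 7 'a': at 0 (fail-walked)
pos 8 'd': at 1
pos 9 'a': at 3
pos 10 'a': at 4
pos 11 'e': at 5  ** P1@[8:11]
pos 12 'd': at 1 (fail-walked)
pos 13 'c': at 0 (fail-walked)
pos 14 'd': at 1
pos 15 'a': at 3
pos 16 'a': at 4
pos 17 'e': at 5  ** P1@[14:17]
pos 18 'd': at 1 (fail-walked)
pos 19 'a': at 3
pos 20 'a': at 4
pos 21 'e': at 5  ** P1@[18:21]
pos 22 'd': at 1 (fail-walked)
pos 23 'e': at 2  ** P0@[22:23]
pos 24 'c': at 0 (fail-walked)
pos 25 'd': at 1
pos 26 'c': at 0 (fail-walked)
pos 27 'a': at 0
pos 28 'e': at 0
pos 29 'd': at 1
pos 30 'e': at 2  ** P0@[29:30]
pos 31 'd': at 1 (fail-walked)
pos 32 'a': at 3
pos 33 'e': at 0 (fail-walked)
pos 34 'e': at 0
pos 35 'd': at 1
pos 36 'c': at 0 (fail-walked)
pos 37 'b': at 0
pos 38 'c': at 0
pos 39 'a': at 0
pos 40 'd': at 1
pos 41 'e': at 2  ** P0@[40:41]
pos 42 'e': at 0 (fail-walked)
pos 43 'd': at 1
pos 44 'e': at 2  ** P0@[43:44]
pos 45 'd': at 1 (fail-walked)
pos 46 'a': at 3
pos 47 'a': at 4
pos 48 'e': at 5  ** P1@[45:48]
pos 49 'd': at 1 (fail-walked)
pos 50 'a': at 3
pos 51 'a': at 4
pos 52 'e': at 5  ** P1@[49:52]
pos 53 'd': at 1 (fail-walked)
pos 54 'd': at 1 (fail-walked)
pos 55 'e': at 2  ** P0@[54:55]
pos 56 'd': at 1 (fail-walked)
pos 57 'a': at 3
pos 58 'a': at 4
pos 59 'e': at 5  ** P1@[56:59]
pos 60 'd': at 1 (fail-walked)
pos 61 'd': at 1 (fail-walked)
pos 62 'e': at 2  ** P0@[61:62]
pos 63 'a': at 0 (fail-walked)
pos 64 'd': at 1
pos 65 'e': at 2  ** P0@[64:65]
pos 66 'd': at 1 (fail-walked)
pos 67 'e': at 2  ** P0@[66:67]
pos 68 'e': at 0 (fail-walked)
pos 69 'd': at 1
pos 70 'e': at 2  ** P0@[69:70]
pos 71 'e': at 0 (fail-walked)

All matches (sorted): [[6,0],[11,1],[17,1],[21,1],[23,0],[30,0],[41,0],[44,0],[48,1],[52,1],[55,0],[59,1],[62,0],[65,0],[67,0],[70,0]]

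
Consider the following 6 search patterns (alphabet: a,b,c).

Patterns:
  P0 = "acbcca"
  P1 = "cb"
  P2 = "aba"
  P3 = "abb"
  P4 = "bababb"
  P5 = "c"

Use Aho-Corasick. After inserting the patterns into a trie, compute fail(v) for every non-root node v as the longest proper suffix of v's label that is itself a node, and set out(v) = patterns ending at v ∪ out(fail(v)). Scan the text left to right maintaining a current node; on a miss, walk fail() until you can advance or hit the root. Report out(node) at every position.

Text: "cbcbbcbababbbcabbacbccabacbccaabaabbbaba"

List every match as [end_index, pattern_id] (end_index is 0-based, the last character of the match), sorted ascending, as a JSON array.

Build:
Trie (insert patterns):
  n0 'ε': a→1 b→12 c→7
  n1 'a': b→9 c→2
  n2 'ac': b→3
  n3 'acb': c→4
  n4 'acbc': c→5
  n5 'acbcc': a→6
  n6 'acbcca': ·  ←P0
  n7 'c': b→8  ←P5
  n8 'cb': ·  ←P1
  n9 'ab': a→10 b→11
  n10 'aba': ·  ←P2
  n11 'abb': ·  ←P3
  n12 'b': a→13
  n13 'ba': b→14
  n14 'bab': a→15
  n15 'baba': b→16
  n16 'babab': b→17
  n17 'bababb': ·  ←P4

BFS fail/out derivation:
  n1('a'): parent n0 fail=0; on 'a' 0 → fail=0;  out ∅∪∅=∅
  n7('c'): parent n0 fail=0; on 'c' 0 → fail=0;  out {5}∪∅={5}
  n12('b'): parent n0 fail=0; on 'b' 0 → fail=0;  out ∅∪∅=∅
  n2('ac'): parent n1 fail=0; on 'c' 0 → fail=7;  out ∅∪{5}={5}
  n8('cb'): parent n7 fail=0; on 'b' 0 → fail=12;  out {1}∪∅={1}
  n9('ab'): parent n1 fail=0; on 'b' 0 → fail=12;  out ∅∪∅=∅
  n13('ba'): parent n12 fail=0; on 'a' 0 → fail=1;  out ∅∪∅=∅
  n3('acb'): parent n2 fail=7; on 'b' 7 → fail=8;  out ∅∪{1}={1}
  n10('aba'): parent n9 fail=12; on 'a' 12 → fail=13;  out {2}∪∅={2}
  n11('abb'): parent n9 fail=12; on 'b' 12→0 → fail=12;  out {3}∪∅={3}
  n14('bab'): parent n13 fail=1; on 'b' 1 → fail=9;  out ∅∪∅=∅
  n4('acbc'): parent n3 fail=8; on 'c' 8→12→0 → fail=7;  out ∅∪{5}={5}
  n15('baba'): parent n14 fail=9; on 'a' 9 → fail=10;  out ∅∪{2}={2}
  n5('acbcc'): parent n4 fail=7; on 'c' 7→0 → fail=7;  out ∅∪{5}={5}
  n16('babab'): parent n15 fail=10; on 'b' 10→13 → fail=14;  out ∅∪∅=∅
  n6('acbcca'): parent n5 fail=7; on 'a' 7→0 → fail=1;  out {0}∪∅={0}
  n17('bababb'): parent n16 fail=14; on 'b' 14→9 → fail=11;  out {4}∪{3}={3,4}

Scan:
i=0 'c': node 0→7  emit P5@[0:0]
i=1 'b': node 7→8  emit P1@[0:1]
i=2 'c': node 8→7 (fail-walked)  emit P5@[2:2]
i=3 'b': node 7→8  emit P1@[2:3]
i=4 'b': node 8→12 (fail-walked)
i=5 'c': node 12→7 (fail-walked)  emit P5@[5:5]
i=6 'b': node 7→8  emit P1@[5:6]
i=7 'a': node 8→13 (fail-walked)
i=8 'b': node 13→14
i=9 'a': node 14→15  emit P2@[7:9]
i=10 'b': node 15→16
i=11 'b': node 16→17  emit P3@[9:11],P4@[6:11]
i=12 'b': node 17→12 (fail-walked)
i=13 'c': node 12→7 (fail-walked)  emit P5@[13:13]
i=14 'a': node 7→1 (fail-walked)
i=15 'b': node 1→9
i=16 'b': node 9→11  emit P3@[14:16]
i=17 'a': node 11→13 (fail-walked)
i=18 'c': node 13→2 (fail-walked)  emit P5@[18:18]
i=19 'b': node 2→3  emit P1@[18:19]
i=20 'c': node 3→4  emit P5@[20:20]
i=21 'c': node 4→5  emit P5@[21:21]
i=22 'a': node 5→6  emit P0@[17:22]
i=23 'b': node 6→9 (fail-walked)
i=24 'a': node 9→10  emit P2@[22:24]
i=25 'c': node 10→2 (fail-walked)  emit P5@[25:25]
i=26 'b': node 2→3  emit P1@[25:26]
i=27 'c': node 3→4  emit P5@[27:27]
i=28 'c': node 4→5  emit P5@[28:28]
i=29 'a': node 5→6  emit P0@[24:29]
i=30 'a': node 6→1 (fail-walked)
i=31 'b': node 1→9
i=32 'a': node 9→10  emit P2@[30:32]
i=33 'a': node 10→1 (fail-walked)
i=34 'b': node 1→9
i=35 'b': node 9→11  emit P3@[33:35]
i=36 'b': node 11→12 (fail-walked)
i=37 'a': node 12→13
i=38 'b': node 13→14
i=39 'a': node 14→15  emit P2@[37:39]

All matches (sorted): [[0,5],[1,1],[2,5],[3,1],[5,5],[6,1],[9,2],[11,3],[11,4],[13,5],[16,3],[18,5],[19,1],[20,5],[21,5],[22,0],[24,2],[25,5],[26,1],[27,5],[28,5],[29,0],[32,2],[35,3],[39,2]]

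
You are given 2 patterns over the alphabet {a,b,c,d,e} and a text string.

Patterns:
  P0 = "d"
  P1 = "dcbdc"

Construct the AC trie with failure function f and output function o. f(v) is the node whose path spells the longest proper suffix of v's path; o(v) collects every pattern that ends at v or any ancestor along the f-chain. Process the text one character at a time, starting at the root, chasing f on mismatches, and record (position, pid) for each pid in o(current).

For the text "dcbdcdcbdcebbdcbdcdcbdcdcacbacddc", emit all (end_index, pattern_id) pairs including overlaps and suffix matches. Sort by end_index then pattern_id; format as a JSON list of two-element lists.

Construct AC machine:
Trie (insert patterns):
  n0 'ε': d→1
  n1 'd': c→2  [P0 ends]
  n2 'dc': b→3
  n3 'dcb': d→4
  n4 'dcbd': c→5
  n5 'dcbdc': ·  [P1 ends]

Failure links (BFS by depth):
  n1('d'): parent n0 fail=0; on 'd' 0 → fail=0;  out {0}∪∅={0}
  n2('dc'): parent n1 fail=0; on 'c' 0 → fail=0;  out ∅∪∅=∅
  n3('dcb'): parent n2 fail=0; on 'b' 0 → fail=0;  out ∅∪∅=∅
  n4('dcbd'): parent n3 fail=0; on 'd' 0 → fail=1;  out ∅∪{0}={0}
  n5('dcbdc'): parent n4 fail=1; on 'c' 1 → fail=2;  out {1}∪∅={1}

Scan:
pos 0 'd': at 1  emit P0@[0:0]
pos 1 'c': at 2
pos 2 'b': at 3
pos 3 'd': at 4  emit P0@[3:3]
pos 4 'c': at 5  emit P1@[0:4]
pos 5 'd': at 1 (fail-walked)  emit P0@[5:5]
pos 6 'c': at 2
pos 7 'b': at 3
pos 8 'd': at 4  emit P0@[8:8]
pos 9 'c': at 5  emit P1@[5:9]
pos 10 'e': at 0 (fail-walked)
pos 11 'b': at 0
pos 12 'b': at 0
pos 13 'd': at 1  emit P0@[13:13]
pos 14 'c': at 2
pos 15 'b': at 3
pos 16 'd': at 4  emit P0@[16:16]
pos 17 'c': at 5  emit P1@[13:17]
pos 18 'd': at 1 (fail-walked)  emit P0@[18:18]
pos 19 'c': at 2
pos 20 'b': at 3
pos 21 'd': at 4  emit P0@[21:21]
pos 22 'c': at 5  emit P1@[18:22]
pos 23 'd': at 1 (fail-walked)  emit P0@[23:23]
pos 24 'c': at 2
pos 25 'a': at 0 (fail-walked)
pos 26 'c': at 0
pos 27 'b': at 0
pos 28 'a': at 0
pos 29 'c': at 0
pos 30 'd': at 1  emit P0@[30:30]
pos 31 'd': at 1 (fail-walked)  emit P0@[31:31]
pos 32 'c': at 2

Result: [[0,0],[3,0],[4,1],[5,0],[8,0],[9,1],[13,0],[16,0],[17,1],[18,0],[21,0],[22,1],[23,0],[30,0],[31,0]]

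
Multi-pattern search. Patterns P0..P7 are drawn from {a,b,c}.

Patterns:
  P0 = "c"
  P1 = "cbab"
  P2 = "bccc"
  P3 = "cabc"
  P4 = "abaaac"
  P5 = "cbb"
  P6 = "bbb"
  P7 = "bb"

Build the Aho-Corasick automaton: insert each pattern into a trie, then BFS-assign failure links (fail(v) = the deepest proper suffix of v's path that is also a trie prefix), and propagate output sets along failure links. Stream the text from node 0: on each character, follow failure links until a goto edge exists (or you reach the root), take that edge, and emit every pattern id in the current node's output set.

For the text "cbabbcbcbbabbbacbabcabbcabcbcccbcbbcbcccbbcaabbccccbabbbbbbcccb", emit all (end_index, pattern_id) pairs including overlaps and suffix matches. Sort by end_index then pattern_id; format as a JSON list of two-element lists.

Build:
Trie (insert patterns):
  0='ε' goto a→12 b→5 c→1
  1='c' goto a→9 b→2  [P0 ends]
  2='cb' goto a→3 b→18
  3='cba' goto b→4
  4='cbab' goto ·  [P1 ends]
  5='b' goto b→19 c→6
  6='bc' goto c→7
  7='bcc' goto c→8
  8='bccc' goto ·  [P2 ends]
  9='ca' goto b→10
  10='cab' goto c→11
  11='cabc' goto ·  [P3 ends]
  12='a' goto b→13
  13='ab' goto a→14
  14='aba' goto a→15
  15='abaa' goto a→16
  16='abaaa' goto c→17
  17='abaaac' goto ·  [P4 ends]
  18='cbb' goto ·  [P5 ends]
  19='bb' goto b→20  [P7 ends]
  20='bbb' goto ·  [P6 ends]

Failure links (BFS by depth):
  fail(1) 'c': from fail(0)=0 chase 'c': 0 ⇒ 0;  out={0}∪out(0)={0}
  fail(5) 'b': from fail(0)=0 chase 'b': 0 ⇒ 0;  out=∅∪out(0)=∅
  fail(12) 'a': from fail(0)=0 chase 'a': 0 ⇒ 0;  out=∅∪out(0)=∅
  fail(2) 'cb': from fail(1)=0 chase 'b': 0 ⇒ 5;  out=∅∪out(5)=∅
  fail(6) 'bc': from fail(5)=0 chase 'c': 0 ⇒ 1;  out=∅∪out(1)={0}
  fail(9) 'ca': from fail(1)=0 chase 'a': 0 ⇒ 12;  out=∅∪out(12)=∅
  fail(13) 'ab': from fail(12)=0 chase 'b': 0 ⇒ 5;  out=∅∪out(5)=∅
  fail(19) 'bb': from fail(5)=0 chase 'b': 0 ⇒ 5;  out={7}∪out(5)={7}
  fail(3) 'cba': from fail(2)=5 chase 'a': 5→0 ⇒ 12;  out=∅∪out(12)=∅
  fail(7) 'bcc': from fail(6)=1 chase 'c': 1→0 ⇒ 1;  out=∅∪out(1)={0}
  fail(10) 'cab': from fail(9)=12 chase 'b': 12 ⇒ 13;  out=∅∪out(13)=∅
  fail(14) 'aba': from fail(13)=5 chase 'a': 5→0 ⇒ 12;  out=∅∪out(12)=∅
  fail(18) 'cbb': from fail(2)=5 chase 'b': 5 ⇒ 19;  out={5}∪out(19)={5,7}
  fail(20) 'bbb': from fail(19)=5 chase 'b': 5 ⇒ 19;  out={6}∪out(19)={6,7}
  fail(4) 'cbab': from fail(3)=12 chase 'b': 12 ⇒ 13;  out={1}∪out(13)={1}
  fail(8) 'bccc': from fail(7)=1 chase 'c': 1→0 ⇒ 1;  out={2}∪out(1)={0,2}
  fail(11) 'cabc': from fail(10)=13 chase 'c': 13→5 ⇒ 6;  out={3}∪out(6)={0,3}
  fail(15) 'abaa': from fail(14)=12 chase 'a': 12→0 ⇒ 12;  out=∅∪out(12)=∅
  fail(16) 'abaaa': from fail(15)=12 chase 'a': 12→0 ⇒ 12;  out=∅∪out(12)=∅
  fail(17) 'abaaac': from fail(16)=12 chase 'c': 12→0 ⇒ 1;  out={4}∪out(1)={0,4}

Run:
i=0 'c': node 0→1  → match P0@[0:0]
i=1 'b': node 1→2
i=2 'a': node 2→3
i=3 'b': node 3→4  → match P1@[0:3]
i=4 'b': node 4→19 ·f  → match P7@[3:4]
i=5 'c': node 19→6 ·f  → match P0@[5:5]
i=6 'b': node 6→2 ·f
i=7 'c': node 2→6 ·f  → match P0@[7:7]
i=8 'b': node 6→2 ·f
i=9 'b': node 2→18  → match P5@[7:9],P7@[8:9]
i=10 'a': node 18→12 ·f
i=11 'b': node 12→13
i=12 'b': node 13→19 ·f  → match P7@[11:12]
i=13 'b': node 19→20  → match P6@[11:13],P7@[12:13]
i=14 'a': node 20→12 ·f
i=15 'c': node 12→1 ·f  → match P0@[15:15]
i=16 'b': node 1→2
i=17 'a': node 2→3
i=18 'b': node 3→4  → match P1@[15:18]
i=19 'c': node 4→6 ·f  → match P0@[19:19]
i=20 'a': node 6→9 ·f
i=21 'b': node 9→10
i=22 'b': node 10→19 ·f  → match P7@[21:22]
i=23 'c': node 19→6 ·f  → match P0@[23:23]
i=24 'a': node 6→9 ·f
i=25 'b': node 9→10
i=26 'c': node 10→11  → match P0@[26:26],P3@[23:26]
i=27 'b': node 11→2 ·f
i=28 'c': node 2→6 ·f  → match P0@[28:28]
i=29 'c': node 6→7  → match P0@[29:29]
i=30 'c': node 7→8  → match P0@[30:30],P2@[27:30]
i=31 'b': node 8→2 ·f
i=32 'c': node 2→6 ·f  → match P0@[32:32]
i=33 'b': node 6→2 ·f
i=34 'b': node 2→18  → match P5@[32:34],P7@[33:34]
i=35 'c': node 18→6 ·f  → match P0@[35:35]
i=36 'b': node 6→2 ·f
i=37 'c': node 2→6 ·f  → match P0@[37:37]
i=38 'c': node 6→7  → match P0@[38:38]
i=39 'c': node 7→8  → match P0@[39:39],P2@[36:39]
i=40 'b': node 8→2 ·f
i=41 'b': node 2→18  → match P5@[39:41],P7@[40:41]
i=42 'c': node 18→6 ·f  → match P0@[42:42]
i=43 'a': node 6→9 ·f
i=44 'a': node 9→12 ·f
i=45 'b': node 12→13
i=46 'b': node 13→19 ·f  → match P7@[45:46]
i=47 'c': node 19→6 ·f  → match P0@[47:47]
i=48 'c': node 6→7  → match P0@[48:48]
i=49 'c': node 7→8  → match P0@[49:49],P2@[46:49]
i=50 'c': node 8→1 ·f  → match P0@[50:50]
i=51 'b': node 1→2
i=52 'a': node 2→3
i=53 'b': node 3→4  → match P1@[50:53]
i=54 'b': node 4→19 ·f  → match P7@[53:54]
i=55 'b': node 19→20  → match P6@[53:55],P7@[54:55]
i=56 'b': node 20→20 ·f  → match P6@[54:56],P7@[55:56]
i=57 'b': node 20→20 ·f  → match P6@[55:57],P7@[56:57]
i=58 'b': node 20→20 ·f  → match P6@[56:58],P7@[57:58]
i=59 'c': node 20→6 ·f  → match P0@[59:59]
i=60 'c': node 6→7  → match P0@[60:60]
i=61 'c': node 7→8  → match P0@[61:61],P2@[58:61]
i=62 'b': node 8→2 ·f

Matches: [[0,0],[3,1],[4,7],[5,0],[7,0],[9,5],[9,7],[12,7],[13,6],[13,7],[15,0],[18,1],[19,0],[22,7],[23,0],[26,0],[26,3],[28,0],[29,0],[30,0],[30,2],[32,0],[34,5],[34,7],[35,0],[37,0],[38,0],[39,0],[39,2],[41,5],[41,7],[42,0],[46,7],[47,0],[48,0],[49,0],[49,2],[50,0],[53,1],[54,7],[55,6],[55,7],[56,6],[56,7],[57,6],[57,7],[58,6],[58,7],[59,0],[60,0],[61,0],[61,2]]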